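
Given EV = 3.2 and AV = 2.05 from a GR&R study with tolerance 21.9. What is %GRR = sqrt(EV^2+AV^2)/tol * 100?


GRR = sqrt(EV^2 + AV^2) = sqrt(3.2^2 + 2.05^2) = 3.8003289
%GRR = GRR / tol * 100 = 3.8003289 / 21.9 * 100
%GRR = 17.3531

17.3531


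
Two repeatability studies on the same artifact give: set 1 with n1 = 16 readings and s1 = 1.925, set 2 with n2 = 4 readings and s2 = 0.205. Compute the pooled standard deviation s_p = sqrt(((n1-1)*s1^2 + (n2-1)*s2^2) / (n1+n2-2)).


s_p = sqrt(((n1-1)*s1^2 + (n2-1)*s2^2) / (n1+n2-2))
numerator = (16-1)*1.925^2 + (4-1)*0.205^2 = 55.584375 + 0.126075 = 55.71045
denominator = 16 + 4 - 2 = 18
s_p^2 = 55.71045 / 18 = 3.095025
s_p = sqrt(3.095025) = 1.7593

1.7593


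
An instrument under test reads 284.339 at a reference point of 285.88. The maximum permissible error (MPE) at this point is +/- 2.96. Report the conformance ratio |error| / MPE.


e = indication - reference = 284.339 - 285.88 = -1.5410
|e| = 1.5410
ratio = |e| / MPE = 1.5410 / 2.96
ratio = 0.5206

0.5206


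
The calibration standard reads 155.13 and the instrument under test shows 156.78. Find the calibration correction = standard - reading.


Correction = standard - reading
= 155.13 - 156.78
= -1.6500

-1.6500


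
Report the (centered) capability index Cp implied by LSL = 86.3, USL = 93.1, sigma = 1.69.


Cp = (USL - LSL) / (6 * sigma)
= (93.1 - 86.3) / (6 * 1.69)
= 6.8000 / 10.1400
= 0.6706

0.6706


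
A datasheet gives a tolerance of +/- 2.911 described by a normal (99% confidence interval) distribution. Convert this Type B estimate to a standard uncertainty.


u_B = half_width / 2.576
u_B = 2.911 / 2.576
u_B = 1.1300

1.1300


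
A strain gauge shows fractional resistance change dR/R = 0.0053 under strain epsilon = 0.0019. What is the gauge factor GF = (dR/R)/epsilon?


GF = (dR/R) / epsilon
= 0.0053 / 0.0019
= 2.7895

2.7895


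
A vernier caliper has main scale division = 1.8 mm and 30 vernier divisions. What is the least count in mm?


LC = MSD / n_div
= 1.8 / 30
= 0.0600

0.0600


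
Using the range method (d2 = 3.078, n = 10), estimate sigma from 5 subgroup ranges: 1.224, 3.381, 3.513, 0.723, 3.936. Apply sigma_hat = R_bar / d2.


R_bar = (1.224 + 3.381 + 3.513 + 0.723 + 3.936) / 5
R_bar = 12.777 / 5 = 2.5554
sigma_hat = R_bar / d2 = 2.5554 / 3.078 = 0.8302

0.8302


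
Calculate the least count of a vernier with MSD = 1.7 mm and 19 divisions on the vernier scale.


LC = MSD / n_div
= 1.7 / 19
= 0.0895

0.0895


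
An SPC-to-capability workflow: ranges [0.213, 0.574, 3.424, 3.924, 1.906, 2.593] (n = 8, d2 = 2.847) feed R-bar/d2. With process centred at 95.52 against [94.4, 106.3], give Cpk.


R_bar = (0.213 + 0.574 + 3.424 + 3.924 + 1.906 + 2.593) / 6 = 2.1056667
sigma = R_bar / d2 = 2.1056667 / 2.847 = 0.73960896
Cp = (USL - LSL)/(6*sigma) = (106.3 - 94.4)/(6*0.73960896) = 2.6816
Cpu = (106.3 - 95.52)/(3*0.73960896) = 4.8584
Cpl = (95.52 - 94.4)/(3*0.73960896) = 0.5048
Cpk = min(Cpu, Cpl) = 0.5048

0.5048


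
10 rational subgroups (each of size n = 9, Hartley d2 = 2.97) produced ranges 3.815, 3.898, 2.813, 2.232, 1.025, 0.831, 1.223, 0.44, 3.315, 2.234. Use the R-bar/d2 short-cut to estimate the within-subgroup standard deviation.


R_bar = (3.815 + 3.898 + 2.813 + 2.232 + 1.025 + 0.831 + 1.223 + 0.44 + 3.315 + 2.234) / 10
R_bar = 21.826 / 10 = 2.1826
sigma_hat = R_bar / d2 = 2.1826 / 2.97 = 0.7349

0.7349


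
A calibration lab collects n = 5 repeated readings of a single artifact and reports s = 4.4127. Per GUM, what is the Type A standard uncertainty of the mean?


u_A = s / sqrt(n)
u_A = 4.4127 / sqrt(5)
u_A = 4.4127 / 2.236068
u_A = 1.9734

1.9734


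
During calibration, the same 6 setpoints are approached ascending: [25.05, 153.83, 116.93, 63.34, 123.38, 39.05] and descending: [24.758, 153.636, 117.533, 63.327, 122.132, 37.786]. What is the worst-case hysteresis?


|25.05 - 24.758| = 0.2920
|153.83 - 153.636| = 0.1940
|116.93 - 117.533| = 0.6030
|63.34 - 63.327| = 0.0130
|123.38 - 122.132| = 1.2480
|39.05 - 37.786| = 1.2640
hysteresis = max(diffs) = 1.2640

1.2640


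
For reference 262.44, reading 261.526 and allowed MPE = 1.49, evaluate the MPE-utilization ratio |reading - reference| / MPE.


e = indication - reference = 261.526 - 262.44 = -0.9140
|e| = 0.9140
ratio = |e| / MPE = 0.9140 / 1.49
ratio = 0.6134

0.6134


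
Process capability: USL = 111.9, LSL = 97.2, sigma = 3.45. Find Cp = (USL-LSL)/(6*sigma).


Cp = (USL - LSL) / (6 * sigma)
= (111.9 - 97.2) / (6 * 3.45)
= 14.7000 / 20.7000
= 0.7101

0.7101


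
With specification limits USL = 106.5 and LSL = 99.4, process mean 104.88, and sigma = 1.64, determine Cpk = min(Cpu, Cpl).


Cpu = (USL - mean) / (3*sigma) = (106.5 - 104.88) / (3*1.64) = 0.3293
Cpl = (mean - LSL) / (3*sigma) = (104.88 - 99.4) / (3*1.64) = 1.1138
Cpk = min(Cpu, Cpl) = 0.3293

0.3293


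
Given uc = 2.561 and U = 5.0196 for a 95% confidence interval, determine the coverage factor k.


k = U / uc
k = 5.0196 / 2.561
k = 1.96

1.96


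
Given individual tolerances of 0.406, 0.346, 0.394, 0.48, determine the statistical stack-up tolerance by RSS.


RSS = sqrt(0.406^2 + 0.346^2 + 0.394^2 + 0.48^2)
= sqrt(0.670188)
= 0.8187

0.8187


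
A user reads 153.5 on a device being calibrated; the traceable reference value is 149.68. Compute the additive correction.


Correction = standard - reading
= 149.68 - 153.5
= -3.8200

-3.8200


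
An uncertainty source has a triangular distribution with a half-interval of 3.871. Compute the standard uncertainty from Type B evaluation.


u_B = half_width / sqrt(6)
u_B = 3.871 / 2.4494897
u_B = 1.5803

1.5803


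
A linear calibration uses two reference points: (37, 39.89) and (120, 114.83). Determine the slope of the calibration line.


slope = (y2 - y1) / (x2 - x1)
= (114.83 - 39.89) / (120 - 37)
= 74.9400 / 83
= 0.9029

0.9029


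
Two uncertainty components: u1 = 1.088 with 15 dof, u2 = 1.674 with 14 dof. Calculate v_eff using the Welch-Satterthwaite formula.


uc = sqrt(u1^2 + u2^2) = sqrt(1.088^2 + 1.674^2) = 1.9965019
v_eff = uc^4 / (u1^4/v1 + u2^4/v2)
= 1.9965019^4 / (1.088^4/15 + 1.674^4/14)
= 15.888354 / 0.65432743
v_eff = 24.2820

24.2820


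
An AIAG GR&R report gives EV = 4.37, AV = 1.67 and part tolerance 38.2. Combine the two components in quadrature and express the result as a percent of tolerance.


GRR = sqrt(EV^2 + AV^2) = sqrt(4.37^2 + 1.67^2) = 4.6782262
%GRR = GRR / tol * 100 = 4.6782262 / 38.2 * 100
%GRR = 12.2467

12.2467


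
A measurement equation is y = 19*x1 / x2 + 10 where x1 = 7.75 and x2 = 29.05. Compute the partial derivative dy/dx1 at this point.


y = 19*x1 / x2 + 10
dy/dx1 = 19/x2
Evaluate at x2 = 29.05: c1 = 19 / 29.05
c1 = 0.6540

0.6540


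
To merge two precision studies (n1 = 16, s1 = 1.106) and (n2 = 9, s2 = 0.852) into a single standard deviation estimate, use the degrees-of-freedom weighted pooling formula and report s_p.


s_p = sqrt(((n1-1)*s1^2 + (n2-1)*s2^2) / (n1+n2-2))
numerator = (16-1)*1.106^2 + (9-1)*0.852^2 = 18.34854 + 5.807232 = 24.155772
denominator = 16 + 9 - 2 = 23
s_p^2 = 24.155772 / 23 = 1.050251
s_p = sqrt(1.050251) = 1.0248

1.0248


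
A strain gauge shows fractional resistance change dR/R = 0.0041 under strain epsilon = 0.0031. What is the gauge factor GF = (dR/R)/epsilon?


GF = (dR/R) / epsilon
= 0.0041 / 0.0031
= 1.3226

1.3226


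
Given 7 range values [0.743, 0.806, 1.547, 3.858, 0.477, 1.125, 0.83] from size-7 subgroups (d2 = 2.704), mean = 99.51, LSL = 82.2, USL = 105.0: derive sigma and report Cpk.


R_bar = (0.743 + 0.806 + 1.547 + 3.858 + 0.477 + 1.125 + 0.83) / 7 = 1.3408571
sigma = R_bar / d2 = 1.3408571 / 2.704 = 0.49587911
Cp = (USL - LSL)/(6*sigma) = (105.0 - 82.2)/(6*0.49587911) = 7.6632
Cpu = (105.0 - 99.51)/(3*0.49587911) = 3.6904
Cpl = (99.51 - 82.2)/(3*0.49587911) = 11.6359
Cpk = min(Cpu, Cpl) = 3.6904

3.6904


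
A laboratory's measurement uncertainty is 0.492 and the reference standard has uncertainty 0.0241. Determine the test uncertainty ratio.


TUR = u_lab / u_ref
= 0.492 / 0.0241
= 20.4149

20.4149


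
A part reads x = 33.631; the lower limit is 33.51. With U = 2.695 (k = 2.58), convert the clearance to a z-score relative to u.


u = U / k = 2.695 / 2.58 = 1.0445736
margin = |LSL - x| = |33.51 - 33.631| = 0.121
z = margin / u = 0.121 / 1.0445736
z = 0.1158

0.1158


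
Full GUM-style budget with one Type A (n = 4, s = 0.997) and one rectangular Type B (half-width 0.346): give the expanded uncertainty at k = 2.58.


u_A = s / sqrt(n) = 0.997 / sqrt(4) = 0.4985
u_B = half_width / sqrt(3) = 0.346 / sqrt(3) = 0.19976319
uc = sqrt(u_A^2 + u_B^2) = sqrt(0.4985^2 + 0.19976319^2) = 0.53703592
U = k * uc = 2.58 * 0.53703592
U = 1.3856

1.3856


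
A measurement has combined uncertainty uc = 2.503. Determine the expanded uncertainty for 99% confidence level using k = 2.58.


U = k * uc
U = 2.58 * 2.503
U = 6.4577

6.4577


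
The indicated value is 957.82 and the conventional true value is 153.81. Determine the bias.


Systematic error = measured - true
= 957.82 - 153.81
= 804.0100

804.0100


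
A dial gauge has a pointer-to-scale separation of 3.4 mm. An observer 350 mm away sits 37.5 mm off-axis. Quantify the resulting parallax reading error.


error = h * offset / d
= 3.4 * 37.5 / 350
= 0.3643

0.3643


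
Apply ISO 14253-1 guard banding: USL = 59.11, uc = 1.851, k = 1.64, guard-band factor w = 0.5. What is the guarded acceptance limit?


U = k * uc = 1.64 * 1.851 = 3.03564
guard band g = w * U = 0.5 * 3.03564 = 1.51782
AL = USL - g = 59.11 - 1.51782
AL = 57.5922

57.5922


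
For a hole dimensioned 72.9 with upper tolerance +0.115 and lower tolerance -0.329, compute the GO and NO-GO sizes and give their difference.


GO = nominal - lower_tol (smallest hole = maximum material condition)
GO = 72.9 - 0.329 = 72.571
NO-GO = nominal + upper_tol (largest hole = least material condition)
NO-GO = 72.9 + 0.115 = 73.015
spread = NO-GO - GO = 73.015 - 72.571 = 0.4440

0.4440


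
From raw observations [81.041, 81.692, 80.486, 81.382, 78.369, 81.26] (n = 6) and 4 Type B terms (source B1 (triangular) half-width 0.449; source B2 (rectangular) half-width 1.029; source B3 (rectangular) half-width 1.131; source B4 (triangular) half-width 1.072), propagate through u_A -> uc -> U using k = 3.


mean = (81.041 + 81.692 + 80.486 + 81.382 + 78.369 + 81.26) / 6 = 80.705
s = sqrt(sum((x - mean)^2)/(n-1)) = 1.213118
u_A = s / sqrt(n) = 1.213118 / sqrt(6) = 0.49525335
u_B1 = 0.449 / sqrt(6) = 0.18330348
u_B2 = 1.029 / sqrt(3) = 0.59409343
u_B3 = 1.131 / sqrt(3) = 0.65298315
u_B4 = 1.072 / sqrt(6) = 0.43764217
uc = sqrt(0.49525335^2 + 0.18330348^2 + 0.59409343^2 + 0.65298315^2 + 0.43764217^2) = 1.117918
U = k * uc = 3 * 1.117918
U = 3.3538

3.3538


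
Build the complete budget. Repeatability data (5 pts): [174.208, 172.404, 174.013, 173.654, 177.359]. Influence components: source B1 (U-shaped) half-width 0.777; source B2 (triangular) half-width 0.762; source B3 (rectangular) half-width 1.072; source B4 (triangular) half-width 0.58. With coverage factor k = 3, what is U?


mean = (174.208 + 172.404 + 174.013 + 173.654 + 177.359) / 5 = 174.3276
s = sqrt(sum((x - mean)^2)/(n-1)) = 1.8341645
u_A = s / sqrt(n) = 1.8341645 / sqrt(5) = 0.8202633
u_B1 = 0.777 / sqrt(2) = 0.54942197
u_B2 = 0.762 / sqrt(6) = 0.3110852
u_B3 = 1.072 / sqrt(3) = 0.61891949
u_B4 = 0.58 / sqrt(6) = 0.23678401
uc = sqrt(0.8202633^2 + 0.54942197^2 + 0.3110852^2 + 0.61891949^2 + 0.23678401^2) = 1.229064
U = k * uc = 3 * 1.229064
U = 3.6872

3.6872


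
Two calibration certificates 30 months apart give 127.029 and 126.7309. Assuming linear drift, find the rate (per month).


rate = (v2 - v1) / months
= (126.7309 - 127.029) / 30
= -0.2981 / 30
= -0.0099

-0.0099


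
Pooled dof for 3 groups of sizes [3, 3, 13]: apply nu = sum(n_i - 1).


nu = sum_i (n_i - 1)
nu = ((3 - 1) + (3 - 1) + (13 - 1))
nu = 2 + 2 + 12
nu = 16

16


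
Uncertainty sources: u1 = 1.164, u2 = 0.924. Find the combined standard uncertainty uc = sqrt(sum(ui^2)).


uc = sqrt(1.164^2 + 0.924^2)
uc = sqrt(2.208672)
uc = 1.4862

1.4862


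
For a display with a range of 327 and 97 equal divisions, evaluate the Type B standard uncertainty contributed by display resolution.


resolution = range / divisions
resolution = 327 / 97 = 3.371134
u_res = resolution / (2*sqrt(3))
u_res = 3.371134 / 3.4641016
u_res = 0.9732

0.9732


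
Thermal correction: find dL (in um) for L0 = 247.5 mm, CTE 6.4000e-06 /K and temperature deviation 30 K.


dL = L * alpha * dT
= 247.5 * 6.4000e-06 * 30
= 0.0475200 mm
dL_um = 0.0475200 * 1000 = 47.5200 um

47.5200


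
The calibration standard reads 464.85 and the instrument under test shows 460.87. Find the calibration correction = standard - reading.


Correction = standard - reading
= 464.85 - 460.87
= 3.9800

3.9800


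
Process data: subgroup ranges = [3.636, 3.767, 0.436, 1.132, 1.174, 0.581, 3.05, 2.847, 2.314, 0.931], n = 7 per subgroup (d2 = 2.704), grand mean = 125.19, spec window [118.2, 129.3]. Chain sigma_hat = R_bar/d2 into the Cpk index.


R_bar = (3.636 + 3.767 + 0.436 + 1.132 + 1.174 + 0.581 + 3.05 + 2.847 + 2.314 + 0.931) / 10 = 1.9868
sigma = R_bar / d2 = 1.9868 / 2.704 = 0.73476331
Cp = (USL - LSL)/(6*sigma) = (129.3 - 118.2)/(6*0.73476331) = 2.5178
Cpu = (129.3 - 125.19)/(3*0.73476331) = 1.8645
Cpl = (125.19 - 118.2)/(3*0.73476331) = 3.1711
Cpk = min(Cpu, Cpl) = 1.8645

1.8645


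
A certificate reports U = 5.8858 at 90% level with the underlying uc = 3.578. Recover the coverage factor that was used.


k = U / uc
k = 5.8858 / 3.578
k = 1.645

1.645


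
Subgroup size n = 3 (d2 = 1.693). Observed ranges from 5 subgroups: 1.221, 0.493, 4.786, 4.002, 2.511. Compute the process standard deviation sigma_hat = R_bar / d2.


R_bar = (1.221 + 0.493 + 4.786 + 4.002 + 2.511) / 5
R_bar = 13.013 / 5 = 2.6026
sigma_hat = R_bar / d2 = 2.6026 / 1.693 = 1.5373

1.5373


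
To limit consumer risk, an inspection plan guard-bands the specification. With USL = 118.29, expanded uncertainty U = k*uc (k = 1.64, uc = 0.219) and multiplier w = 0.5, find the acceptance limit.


U = k * uc = 1.64 * 0.219 = 0.35916
guard band g = w * U = 0.5 * 0.35916 = 0.17958
AL = USL - g = 118.29 - 0.17958
AL = 118.1104

118.1104


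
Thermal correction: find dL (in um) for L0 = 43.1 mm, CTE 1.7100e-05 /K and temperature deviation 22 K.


dL = L * alpha * dT
= 43.1 * 1.7100e-05 * 22
= 0.0162142 mm
dL_um = 0.0162142 * 1000 = 16.2142 um

16.2142


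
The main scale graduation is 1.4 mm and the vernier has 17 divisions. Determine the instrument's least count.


LC = MSD / n_div
= 1.4 / 17
= 0.0824

0.0824


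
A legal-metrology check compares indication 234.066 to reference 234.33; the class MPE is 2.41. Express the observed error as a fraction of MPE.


e = indication - reference = 234.066 - 234.33 = -0.2640
|e| = 0.2640
ratio = |e| / MPE = 0.2640 / 2.41
ratio = 0.1095

0.1095


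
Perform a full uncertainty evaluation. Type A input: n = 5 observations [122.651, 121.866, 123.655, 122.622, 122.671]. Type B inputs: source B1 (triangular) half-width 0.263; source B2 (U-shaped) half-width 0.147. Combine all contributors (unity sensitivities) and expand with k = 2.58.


mean = (122.651 + 121.866 + 123.655 + 122.622 + 122.671) / 5 = 122.693
s = sqrt(sum((x - mean)^2)/(n-1)) = 0.63574012
u_A = s / sqrt(n) = 0.63574012 / sqrt(5) = 0.28431162
u_B1 = 0.263 / sqrt(6) = 0.1073693
u_B2 = 0.147 / sqrt(2) = 0.1039447
uc = sqrt(0.28431162^2 + 0.1073693^2 + 0.1039447^2) = 0.32119428
U = k * uc = 2.58 * 0.32119428
U = 0.8287

0.8287


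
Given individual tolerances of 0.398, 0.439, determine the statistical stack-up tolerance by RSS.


RSS = sqrt(0.398^2 + 0.439^2)
= sqrt(0.351125)
= 0.5926

0.5926


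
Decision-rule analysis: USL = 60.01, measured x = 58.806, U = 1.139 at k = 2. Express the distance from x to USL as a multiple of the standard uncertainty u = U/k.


u = U / k = 1.139 / 2 = 0.5695
margin = |USL - x| = |60.01 - 58.806| = 1.204
z = margin / u = 1.204 / 0.5695
z = 2.1141

2.1141


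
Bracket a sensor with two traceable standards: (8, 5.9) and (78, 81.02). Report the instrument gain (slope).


slope = (y2 - y1) / (x2 - x1)
= (81.02 - 5.9) / (78 - 8)
= 75.1200 / 70
= 1.0731

1.0731


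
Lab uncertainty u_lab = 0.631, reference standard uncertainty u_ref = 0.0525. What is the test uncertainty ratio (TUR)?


TUR = u_lab / u_ref
= 0.631 / 0.0525
= 12.0190

12.0190


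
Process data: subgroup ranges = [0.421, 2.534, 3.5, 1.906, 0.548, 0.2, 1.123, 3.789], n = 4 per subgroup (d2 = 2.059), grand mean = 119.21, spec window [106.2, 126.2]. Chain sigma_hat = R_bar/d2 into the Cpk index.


R_bar = (0.421 + 2.534 + 3.5 + 1.906 + 0.548 + 0.2 + 1.123 + 3.789) / 8 = 1.752625
sigma = R_bar / d2 = 1.752625 / 2.059 = 0.85120204
Cp = (USL - LSL)/(6*sigma) = (126.2 - 106.2)/(6*0.85120204) = 3.9160
Cpu = (126.2 - 119.21)/(3*0.85120204) = 2.7373
Cpl = (119.21 - 106.2)/(3*0.85120204) = 5.0948
Cpk = min(Cpu, Cpl) = 2.7373

2.7373


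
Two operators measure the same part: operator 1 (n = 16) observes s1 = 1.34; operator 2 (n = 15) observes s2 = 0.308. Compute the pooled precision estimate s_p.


s_p = sqrt(((n1-1)*s1^2 + (n2-1)*s2^2) / (n1+n2-2))
numerator = (16-1)*1.34^2 + (15-1)*0.308^2 = 26.934 + 1.328096 = 28.262096
denominator = 16 + 15 - 2 = 29
s_p^2 = 28.262096 / 29 = 0.97455503
s_p = sqrt(0.97455503) = 0.9872

0.9872


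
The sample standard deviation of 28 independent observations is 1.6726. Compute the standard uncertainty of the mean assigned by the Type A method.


u_A = s / sqrt(n)
u_A = 1.6726 / sqrt(28)
u_A = 1.6726 / 5.2915026
u_A = 0.3161

0.3161


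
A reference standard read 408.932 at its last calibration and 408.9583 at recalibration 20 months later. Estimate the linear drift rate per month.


rate = (v2 - v1) / months
= (408.9583 - 408.932) / 20
= 0.0263 / 20
= 0.0013

0.0013


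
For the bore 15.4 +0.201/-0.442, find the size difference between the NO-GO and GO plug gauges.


GO = nominal - lower_tol (smallest hole = maximum material condition)
GO = 15.4 - 0.442 = 14.958
NO-GO = nominal + upper_tol (largest hole = least material condition)
NO-GO = 15.4 + 0.201 = 15.601
spread = NO-GO - GO = 15.601 - 14.958 = 0.6430

0.6430


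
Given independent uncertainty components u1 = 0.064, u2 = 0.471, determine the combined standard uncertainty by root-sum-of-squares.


uc = sqrt(0.064^2 + 0.471^2)
uc = sqrt(0.225937)
uc = 0.4753

0.4753


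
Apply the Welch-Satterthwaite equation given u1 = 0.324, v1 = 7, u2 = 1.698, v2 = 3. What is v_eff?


uc = sqrt(u1^2 + u2^2) = sqrt(0.324^2 + 1.698^2) = 1.7286353
v_eff = uc^4 / (u1^4/v1 + u2^4/v2)
= 1.7286353^4 / (0.324^4/7 + 1.698^4/3)
= 8.9292197 / 2.7725294
v_eff = 3.2206

3.2206


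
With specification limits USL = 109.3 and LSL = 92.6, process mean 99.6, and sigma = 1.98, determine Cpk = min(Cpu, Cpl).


Cpu = (USL - mean) / (3*sigma) = (109.3 - 99.6) / (3*1.98) = 1.6330
Cpl = (mean - LSL) / (3*sigma) = (99.6 - 92.6) / (3*1.98) = 1.1785
Cpk = min(Cpu, Cpl) = 1.1785

1.1785


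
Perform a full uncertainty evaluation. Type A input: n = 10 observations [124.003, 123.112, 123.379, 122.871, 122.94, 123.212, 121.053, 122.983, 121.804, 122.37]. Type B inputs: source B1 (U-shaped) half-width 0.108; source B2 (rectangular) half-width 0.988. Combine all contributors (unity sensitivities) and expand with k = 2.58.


mean = (124.003 + 123.112 + 123.379 + 122.871 + 122.94 + 123.212 + 121.053 + 122.983 + 121.804 + 122.37) / 10 = 122.7727
s = sqrt(sum((x - mean)^2)/(n-1)) = 0.83859274
u_A = s / sqrt(n) = 0.83859274 / sqrt(10) = 0.26518631
u_B1 = 0.108 / sqrt(2) = 0.076367532
u_B2 = 0.988 / sqrt(3) = 0.57042207
uc = sqrt(0.26518631^2 + 0.076367532^2 + 0.57042207^2) = 0.63366956
U = k * uc = 2.58 * 0.63366956
U = 1.6349

1.6349


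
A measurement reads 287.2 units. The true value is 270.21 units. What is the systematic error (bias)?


Systematic error = measured - true
= 287.2 - 270.21
= 16.9900

16.9900


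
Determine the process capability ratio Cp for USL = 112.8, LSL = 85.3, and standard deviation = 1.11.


Cp = (USL - LSL) / (6 * sigma)
= (112.8 - 85.3) / (6 * 1.11)
= 27.5000 / 6.6600
= 4.1291

4.1291


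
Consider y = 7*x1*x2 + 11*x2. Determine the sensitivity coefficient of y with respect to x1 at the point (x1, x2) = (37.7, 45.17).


y = 7*x1*x2 + 11*x2
dy/dx1 = 7*x2
Evaluate at x2 = 45.17: c1 = 7 * 45.17
c1 = 316.1900

316.1900


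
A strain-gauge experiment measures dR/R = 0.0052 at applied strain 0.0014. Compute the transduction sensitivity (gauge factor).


GF = (dR/R) / epsilon
= 0.0052 / 0.0014
= 3.7143

3.7143


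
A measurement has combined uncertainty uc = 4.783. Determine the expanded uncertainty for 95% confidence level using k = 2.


U = k * uc
U = 2 * 4.783
U = 9.5660

9.5660


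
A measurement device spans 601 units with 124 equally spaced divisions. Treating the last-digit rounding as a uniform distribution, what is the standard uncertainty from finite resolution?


resolution = range / divisions
resolution = 601 / 124 = 4.8467742
u_res = resolution / (2*sqrt(3))
u_res = 4.8467742 / 3.4641016
u_res = 1.3991

1.3991


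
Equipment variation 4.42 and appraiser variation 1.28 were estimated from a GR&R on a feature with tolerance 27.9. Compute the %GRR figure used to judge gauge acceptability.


GRR = sqrt(EV^2 + AV^2) = sqrt(4.42^2 + 1.28^2) = 4.6016084
%GRR = GRR / tol * 100 = 4.6016084 / 27.9 * 100
%GRR = 16.4932

16.4932


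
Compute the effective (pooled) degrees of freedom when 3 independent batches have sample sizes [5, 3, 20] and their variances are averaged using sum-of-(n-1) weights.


nu = sum_i (n_i - 1)
nu = ((5 - 1) + (3 - 1) + (20 - 1))
nu = 4 + 2 + 19
nu = 25

25


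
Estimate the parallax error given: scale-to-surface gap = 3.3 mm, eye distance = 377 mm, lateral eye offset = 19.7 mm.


error = h * offset / d
= 3.3 * 19.7 / 377
= 0.1724

0.1724


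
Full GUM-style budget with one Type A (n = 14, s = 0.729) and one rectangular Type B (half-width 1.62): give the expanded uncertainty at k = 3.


u_A = s / sqrt(n) = 0.729 / sqrt(14) = 0.19483345
u_B = half_width / sqrt(3) = 1.62 / sqrt(3) = 0.93530744
uc = sqrt(u_A^2 + u_B^2) = sqrt(0.19483345^2 + 0.93530744^2) = 0.95538478
U = k * uc = 3 * 0.95538478
U = 2.8662

2.8662


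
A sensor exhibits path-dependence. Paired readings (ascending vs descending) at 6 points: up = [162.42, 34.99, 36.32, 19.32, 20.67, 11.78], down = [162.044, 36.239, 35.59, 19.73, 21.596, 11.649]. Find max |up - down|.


|162.42 - 162.044| = 0.3760
|34.99 - 36.239| = 1.2490
|36.32 - 35.59| = 0.7300
|19.32 - 19.73| = 0.4100
|20.67 - 21.596| = 0.9260
|11.78 - 11.649| = 0.1310
hysteresis = max(diffs) = 1.2490

1.2490


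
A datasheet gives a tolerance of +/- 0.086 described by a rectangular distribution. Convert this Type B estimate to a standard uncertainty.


u_B = half_width / sqrt(3)
u_B = 0.086 / 1.7320508
u_B = 0.0497

0.0497


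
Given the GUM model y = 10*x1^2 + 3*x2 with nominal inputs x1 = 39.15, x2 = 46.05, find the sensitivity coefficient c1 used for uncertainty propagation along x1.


y = 10*x1^2 + 3*x2
dy/dx1 = 2*10*x1
Evaluate at x1 = 39.15: c1 = 20 * 39.15
c1 = 783.0000

783.0000


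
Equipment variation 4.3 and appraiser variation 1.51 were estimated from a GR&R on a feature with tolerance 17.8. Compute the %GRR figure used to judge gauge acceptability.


GRR = sqrt(EV^2 + AV^2) = sqrt(4.3^2 + 1.51^2) = 4.5574225
%GRR = GRR / tol * 100 = 4.5574225 / 17.8 * 100
%GRR = 25.6035

25.6035


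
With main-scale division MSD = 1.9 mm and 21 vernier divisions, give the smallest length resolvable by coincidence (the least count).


LC = MSD / n_div
= 1.9 / 21
= 0.0905

0.0905


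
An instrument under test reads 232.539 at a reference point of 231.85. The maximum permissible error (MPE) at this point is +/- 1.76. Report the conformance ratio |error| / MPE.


e = indication - reference = 232.539 - 231.85 = 0.6890
|e| = 0.6890
ratio = |e| / MPE = 0.6890 / 1.76
ratio = 0.3915

0.3915


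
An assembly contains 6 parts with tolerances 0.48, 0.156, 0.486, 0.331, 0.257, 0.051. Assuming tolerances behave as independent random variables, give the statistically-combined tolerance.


RSS = sqrt(0.48^2 + 0.156^2 + 0.486^2 + 0.331^2 + 0.257^2 + 0.051^2)
= sqrt(0.669143)
= 0.8180

0.8180


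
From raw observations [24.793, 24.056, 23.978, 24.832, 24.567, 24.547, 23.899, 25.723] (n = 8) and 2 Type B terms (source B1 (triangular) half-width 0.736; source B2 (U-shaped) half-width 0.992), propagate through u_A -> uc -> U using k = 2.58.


mean = (24.793 + 24.056 + 23.978 + 24.832 + 24.567 + 24.547 + 23.899 + 25.723) / 8 = 24.549375
s = sqrt(sum((x - mean)^2)/(n-1)) = 0.59878662
u_A = s / sqrt(n) = 0.59878662 / sqrt(8) = 0.21170304
u_B1 = 0.736 / sqrt(6) = 0.30047074
u_B2 = 0.992 / sqrt(2) = 0.70144993
uc = sqrt(0.21170304^2 + 0.30047074^2 + 0.70144993^2) = 0.7919172
U = k * uc = 2.58 * 0.7919172
U = 2.0431

2.0431


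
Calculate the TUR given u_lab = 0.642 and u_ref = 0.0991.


TUR = u_lab / u_ref
= 0.642 / 0.0991
= 6.4783

6.4783


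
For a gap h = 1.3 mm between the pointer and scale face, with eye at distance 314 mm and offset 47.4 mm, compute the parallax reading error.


error = h * offset / d
= 1.3 * 47.4 / 314
= 0.1962

0.1962


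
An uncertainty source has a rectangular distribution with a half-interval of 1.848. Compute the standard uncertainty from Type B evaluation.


u_B = half_width / sqrt(3)
u_B = 1.848 / 1.7320508
u_B = 1.0669

1.0669


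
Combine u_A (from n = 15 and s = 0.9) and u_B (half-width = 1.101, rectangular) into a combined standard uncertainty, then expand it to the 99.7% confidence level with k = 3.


u_A = s / sqrt(n) = 0.9 / sqrt(15) = 0.232379
u_B = half_width / sqrt(3) = 1.101 / sqrt(3) = 0.63566265
uc = sqrt(u_A^2 + u_B^2) = sqrt(0.232379^2 + 0.63566265^2) = 0.67680647
U = k * uc = 3 * 0.67680647
U = 2.0304

2.0304


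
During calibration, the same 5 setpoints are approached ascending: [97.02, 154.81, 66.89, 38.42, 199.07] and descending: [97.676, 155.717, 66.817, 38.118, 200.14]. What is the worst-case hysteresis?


|97.02 - 97.676| = 0.6560
|154.81 - 155.717| = 0.9070
|66.89 - 66.817| = 0.0730
|38.42 - 38.118| = 0.3020
|199.07 - 200.14| = 1.0700
hysteresis = max(diffs) = 1.0700

1.0700


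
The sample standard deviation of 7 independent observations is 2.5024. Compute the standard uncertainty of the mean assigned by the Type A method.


u_A = s / sqrt(n)
u_A = 2.5024 / sqrt(7)
u_A = 2.5024 / 2.6457513
u_A = 0.9458

0.9458


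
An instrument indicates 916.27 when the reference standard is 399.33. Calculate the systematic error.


Systematic error = measured - true
= 916.27 - 399.33
= 516.9400

516.9400


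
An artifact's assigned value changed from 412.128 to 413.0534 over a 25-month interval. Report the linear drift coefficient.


rate = (v2 - v1) / months
= (413.0534 - 412.128) / 25
= 0.9254 / 25
= 0.0370

0.0370


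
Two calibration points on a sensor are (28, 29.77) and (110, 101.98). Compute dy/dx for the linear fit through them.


slope = (y2 - y1) / (x2 - x1)
= (101.98 - 29.77) / (110 - 28)
= 72.2100 / 82
= 0.8806

0.8806


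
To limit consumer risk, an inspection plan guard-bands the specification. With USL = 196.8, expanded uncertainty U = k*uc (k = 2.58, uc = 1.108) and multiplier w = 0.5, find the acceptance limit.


U = k * uc = 2.58 * 1.108 = 2.85864
guard band g = w * U = 0.5 * 2.85864 = 1.42932
AL = USL - g = 196.8 - 1.42932
AL = 195.3707

195.3707


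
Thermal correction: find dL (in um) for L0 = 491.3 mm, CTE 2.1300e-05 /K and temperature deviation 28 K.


dL = L * alpha * dT
= 491.3 * 2.1300e-05 * 28
= 0.2930113 mm
dL_um = 0.2930113 * 1000 = 293.0113 um

293.0113


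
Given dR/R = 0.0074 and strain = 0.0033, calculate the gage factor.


GF = (dR/R) / epsilon
= 0.0074 / 0.0033
= 2.2424

2.2424


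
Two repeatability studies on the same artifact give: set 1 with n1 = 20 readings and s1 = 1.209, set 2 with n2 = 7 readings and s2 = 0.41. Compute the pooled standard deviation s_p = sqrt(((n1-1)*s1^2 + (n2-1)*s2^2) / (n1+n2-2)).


s_p = sqrt(((n1-1)*s1^2 + (n2-1)*s2^2) / (n1+n2-2))
numerator = (20-1)*1.209^2 + (7-1)*0.41^2 = 27.771939 + 1.0086 = 28.780539
denominator = 20 + 7 - 2 = 25
s_p^2 = 28.780539 / 25 = 1.1512216
s_p = sqrt(1.1512216) = 1.0729

1.0729


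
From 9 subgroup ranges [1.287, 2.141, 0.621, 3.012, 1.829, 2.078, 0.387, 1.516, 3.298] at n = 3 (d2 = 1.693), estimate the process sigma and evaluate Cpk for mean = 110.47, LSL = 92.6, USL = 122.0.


R_bar = (1.287 + 2.141 + 0.621 + 3.012 + 1.829 + 2.078 + 0.387 + 1.516 + 3.298) / 9 = 1.7965556
sigma = R_bar / d2 = 1.7965556 / 1.693 = 1.0611669
Cp = (USL - LSL)/(6*sigma) = (122.0 - 92.6)/(6*1.0611669) = 4.6176
Cpu = (122.0 - 110.47)/(3*1.0611669) = 3.6218
Cpl = (110.47 - 92.6)/(3*1.0611669) = 5.6133
Cpk = min(Cpu, Cpl) = 3.6218

3.6218


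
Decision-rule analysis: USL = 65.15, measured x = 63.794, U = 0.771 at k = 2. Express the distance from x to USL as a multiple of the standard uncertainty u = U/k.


u = U / k = 0.771 / 2 = 0.3855
margin = |USL - x| = |65.15 - 63.794| = 1.356
z = margin / u = 1.356 / 0.3855
z = 3.5175

3.5175


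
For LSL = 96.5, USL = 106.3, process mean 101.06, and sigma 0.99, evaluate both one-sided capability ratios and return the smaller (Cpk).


Cpu = (USL - mean) / (3*sigma) = (106.3 - 101.06) / (3*0.99) = 1.7643
Cpl = (mean - LSL) / (3*sigma) = (101.06 - 96.5) / (3*0.99) = 1.5354
Cpk = min(Cpu, Cpl) = 1.5354

1.5354


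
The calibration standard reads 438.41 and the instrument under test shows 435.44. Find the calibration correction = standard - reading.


Correction = standard - reading
= 438.41 - 435.44
= 2.9700

2.9700


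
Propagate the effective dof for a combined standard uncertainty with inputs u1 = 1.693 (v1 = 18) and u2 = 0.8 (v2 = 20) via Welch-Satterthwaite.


uc = sqrt(u1^2 + u2^2) = sqrt(1.693^2 + 0.8^2) = 1.8724981
v_eff = uc^4 / (u1^4/v1 + u2^4/v2)
= 1.8724981^4 / (1.693^4/18 + 0.8^4/20)
= 12.293783 / 0.47689019
v_eff = 25.7791

25.7791


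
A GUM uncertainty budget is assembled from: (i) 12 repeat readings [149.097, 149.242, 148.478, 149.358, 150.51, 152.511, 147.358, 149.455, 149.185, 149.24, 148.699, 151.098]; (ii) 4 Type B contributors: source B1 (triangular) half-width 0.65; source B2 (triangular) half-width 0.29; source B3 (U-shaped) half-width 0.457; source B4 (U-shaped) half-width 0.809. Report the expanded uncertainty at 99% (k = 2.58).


mean = (149.097 + 149.242 + 148.478 + 149.358 + 150.51 + 152.511 + 147.358 + 149.455 + 149.185 + 149.24 + 148.699 + 151.098) / 12 = 149.51925
s = sqrt(sum((x - mean)^2)/(n-1)) = 1.3255398
u_A = s / sqrt(n) = 1.3255398 / sqrt(12) = 0.38265038
u_B1 = 0.65 / sqrt(6) = 0.26536139
u_B2 = 0.29 / sqrt(6) = 0.118392
u_B3 = 0.457 / sqrt(2) = 0.3231478
u_B4 = 0.809 / sqrt(2) = 0.57204939
uc = sqrt(0.38265038^2 + 0.26536139^2 + 0.118392^2 + 0.3231478^2 + 0.57204939^2) = 0.8139531
U = k * uc = 2.58 * 0.8139531
U = 2.1000

2.1000


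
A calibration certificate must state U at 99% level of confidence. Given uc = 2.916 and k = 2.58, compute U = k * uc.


U = k * uc
U = 2.58 * 2.916
U = 7.5233

7.5233


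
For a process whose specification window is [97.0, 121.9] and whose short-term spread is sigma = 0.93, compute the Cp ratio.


Cp = (USL - LSL) / (6 * sigma)
= (121.9 - 97.0) / (6 * 0.93)
= 24.9000 / 5.5800
= 4.4624

4.4624


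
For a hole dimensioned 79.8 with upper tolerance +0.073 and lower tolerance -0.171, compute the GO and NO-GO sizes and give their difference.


GO = nominal - lower_tol (smallest hole = maximum material condition)
GO = 79.8 - 0.171 = 79.629
NO-GO = nominal + upper_tol (largest hole = least material condition)
NO-GO = 79.8 + 0.073 = 79.873
spread = NO-GO - GO = 79.873 - 79.629 = 0.2440

0.2440


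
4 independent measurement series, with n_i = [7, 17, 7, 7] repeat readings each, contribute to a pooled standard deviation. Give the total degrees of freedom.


nu = sum_i (n_i - 1)
nu = ((7 - 1) + (17 - 1) + (7 - 1) + (7 - 1))
nu = 6 + 16 + 6 + 6
nu = 34

34


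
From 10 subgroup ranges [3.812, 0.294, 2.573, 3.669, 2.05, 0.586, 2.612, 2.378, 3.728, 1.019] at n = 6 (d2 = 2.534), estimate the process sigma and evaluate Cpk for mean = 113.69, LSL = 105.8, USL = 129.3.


R_bar = (3.812 + 0.294 + 2.573 + 3.669 + 2.05 + 0.586 + 2.612 + 2.378 + 3.728 + 1.019) / 10 = 2.2721
sigma = R_bar / d2 = 2.2721 / 2.534 = 0.89664562
Cp = (USL - LSL)/(6*sigma) = (129.3 - 105.8)/(6*0.89664562) = 4.3681
Cpu = (129.3 - 113.69)/(3*0.89664562) = 5.8031
Cpl = (113.69 - 105.8)/(3*0.89664562) = 2.9332
Cpk = min(Cpu, Cpl) = 2.9332

2.9332


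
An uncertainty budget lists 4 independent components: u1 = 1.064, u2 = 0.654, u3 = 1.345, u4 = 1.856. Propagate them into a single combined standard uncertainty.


uc = sqrt(1.064^2 + 0.654^2 + 1.345^2 + 1.856^2)
uc = sqrt(6.813573)
uc = 2.6103

2.6103


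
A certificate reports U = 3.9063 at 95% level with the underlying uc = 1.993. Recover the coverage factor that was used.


k = U / uc
k = 3.9063 / 1.993
k = 1.96

1.96


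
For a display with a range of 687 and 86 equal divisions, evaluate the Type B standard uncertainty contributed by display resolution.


resolution = range / divisions
resolution = 687 / 86 = 7.9883721
u_res = resolution / (2*sqrt(3))
u_res = 7.9883721 / 3.4641016
u_res = 2.3060

2.3060


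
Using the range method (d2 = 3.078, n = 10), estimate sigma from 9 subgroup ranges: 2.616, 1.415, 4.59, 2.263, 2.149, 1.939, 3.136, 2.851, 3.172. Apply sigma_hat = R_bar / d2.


R_bar = (2.616 + 1.415 + 4.59 + 2.263 + 2.149 + 1.939 + 3.136 + 2.851 + 3.172) / 9
R_bar = 24.131 / 9 = 2.6812222
sigma_hat = R_bar / d2 = 2.6812222 / 3.078 = 0.8711

0.8711


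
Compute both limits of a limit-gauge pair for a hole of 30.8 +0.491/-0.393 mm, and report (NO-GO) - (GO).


GO = nominal - lower_tol (smallest hole = maximum material condition)
GO = 30.8 - 0.393 = 30.407
NO-GO = nominal + upper_tol (largest hole = least material condition)
NO-GO = 30.8 + 0.491 = 31.291
spread = NO-GO - GO = 31.291 - 30.407 = 0.8840

0.8840


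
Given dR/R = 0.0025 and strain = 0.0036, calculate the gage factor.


GF = (dR/R) / epsilon
= 0.0025 / 0.0036
= 0.6944

0.6944


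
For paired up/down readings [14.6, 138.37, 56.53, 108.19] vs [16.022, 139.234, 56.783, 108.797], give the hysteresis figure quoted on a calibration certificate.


|14.6 - 16.022| = 1.4220
|138.37 - 139.234| = 0.8640
|56.53 - 56.783| = 0.2530
|108.19 - 108.797| = 0.6070
hysteresis = max(diffs) = 1.4220

1.4220


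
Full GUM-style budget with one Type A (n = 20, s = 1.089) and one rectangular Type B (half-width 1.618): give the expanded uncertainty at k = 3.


u_A = s / sqrt(n) = 1.089 / sqrt(20) = 0.2435078
u_B = half_width / sqrt(3) = 1.618 / sqrt(3) = 0.93415274
uc = sqrt(u_A^2 + u_B^2) = sqrt(0.2435078^2 + 0.93415274^2) = 0.96536904
U = k * uc = 3 * 0.96536904
U = 2.8961

2.8961


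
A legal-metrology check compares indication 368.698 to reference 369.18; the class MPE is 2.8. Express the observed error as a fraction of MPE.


e = indication - reference = 368.698 - 369.18 = -0.4820
|e| = 0.4820
ratio = |e| / MPE = 0.4820 / 2.8
ratio = 0.1721

0.1721


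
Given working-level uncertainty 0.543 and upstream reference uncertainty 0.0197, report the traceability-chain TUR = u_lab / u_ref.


TUR = u_lab / u_ref
= 0.543 / 0.0197
= 27.5635

27.5635


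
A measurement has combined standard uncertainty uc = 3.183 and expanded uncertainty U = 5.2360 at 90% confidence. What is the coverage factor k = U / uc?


k = U / uc
k = 5.2360 / 3.183
k = 1.645

1.645


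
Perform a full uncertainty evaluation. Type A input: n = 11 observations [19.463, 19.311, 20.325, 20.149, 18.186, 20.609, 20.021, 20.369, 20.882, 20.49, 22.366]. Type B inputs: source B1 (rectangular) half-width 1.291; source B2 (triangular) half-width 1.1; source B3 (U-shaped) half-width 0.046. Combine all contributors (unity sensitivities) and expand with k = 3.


mean = (19.463 + 19.311 + 20.325 + 20.149 + 18.186 + 20.609 + 20.021 + 20.369 + 20.882 + 20.49 + 22.366) / 11 = 20.19736364
s = sqrt(sum((x - mean)^2)/(n-1)) = 1.0429045
u_A = s / sqrt(n) = 1.0429045 / sqrt(11) = 0.31444754
u_B1 = 1.291 / sqrt(3) = 0.7453592
u_B2 = 1.1 / sqrt(6) = 0.44907312
u_B3 = 0.046 / sqrt(2) = 0.032526912
uc = sqrt(0.31444754^2 + 0.7453592^2 + 0.44907312^2 + 0.032526912^2) = 0.92583058
U = k * uc = 3 * 0.92583058
U = 2.7775

2.7775


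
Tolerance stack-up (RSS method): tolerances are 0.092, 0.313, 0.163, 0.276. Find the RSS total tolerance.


RSS = sqrt(0.092^2 + 0.313^2 + 0.163^2 + 0.276^2)
= sqrt(0.209178)
= 0.4574

0.4574


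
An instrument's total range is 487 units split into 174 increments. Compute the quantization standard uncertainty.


resolution = range / divisions
resolution = 487 / 174 = 2.7988506
u_res = resolution / (2*sqrt(3))
u_res = 2.7988506 / 3.4641016
u_res = 0.8080

0.8080


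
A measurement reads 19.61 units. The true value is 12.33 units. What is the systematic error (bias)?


Systematic error = measured - true
= 19.61 - 12.33
= 7.2800

7.2800


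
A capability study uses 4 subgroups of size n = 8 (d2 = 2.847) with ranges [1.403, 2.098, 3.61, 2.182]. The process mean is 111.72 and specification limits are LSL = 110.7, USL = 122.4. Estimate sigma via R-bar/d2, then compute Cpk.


R_bar = (1.403 + 2.098 + 3.61 + 2.182) / 4 = 2.32325
sigma = R_bar / d2 = 2.32325 / 2.847 = 0.81603442
Cp = (USL - LSL)/(6*sigma) = (122.4 - 110.7)/(6*0.81603442) = 2.3896
Cpu = (122.4 - 111.72)/(3*0.81603442) = 4.3626
Cpl = (111.72 - 110.7)/(3*0.81603442) = 0.4166
Cpk = min(Cpu, Cpl) = 0.4166

0.4166


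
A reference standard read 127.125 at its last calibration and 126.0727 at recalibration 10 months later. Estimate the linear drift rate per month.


rate = (v2 - v1) / months
= (126.0727 - 127.125) / 10
= -1.0523 / 10
= -0.1052

-0.1052


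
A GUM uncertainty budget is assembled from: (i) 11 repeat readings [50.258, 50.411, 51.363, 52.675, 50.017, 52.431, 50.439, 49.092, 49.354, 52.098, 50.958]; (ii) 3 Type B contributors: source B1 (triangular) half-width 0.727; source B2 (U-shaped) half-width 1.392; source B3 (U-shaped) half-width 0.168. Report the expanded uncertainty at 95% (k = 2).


mean = (50.258 + 50.411 + 51.363 + 52.675 + 50.017 + 52.431 + 50.439 + 49.092 + 49.354 + 52.098 + 50.958) / 11 = 50.82690909
s = sqrt(sum((x - mean)^2)/(n-1)) = 1.1996346
u_A = s / sqrt(n) = 1.1996346 / sqrt(11) = 0.36170344
u_B1 = 0.727 / sqrt(6) = 0.29679651
u_B2 = 1.392 / sqrt(2) = 0.98429264
u_B3 = 0.168 / sqrt(2) = 0.11879394
uc = sqrt(0.36170344^2 + 0.29679651^2 + 0.98429264^2 + 0.11879394^2) = 1.0962945
U = k * uc = 2 * 1.0962945
U = 2.1926

2.1926


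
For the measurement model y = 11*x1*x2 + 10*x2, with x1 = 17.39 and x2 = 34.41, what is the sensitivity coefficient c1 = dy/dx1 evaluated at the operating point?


y = 11*x1*x2 + 10*x2
dy/dx1 = 11*x2
Evaluate at x2 = 34.41: c1 = 11 * 34.41
c1 = 378.5100

378.5100


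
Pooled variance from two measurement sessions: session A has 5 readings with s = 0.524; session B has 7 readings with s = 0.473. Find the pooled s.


s_p = sqrt(((n1-1)*s1^2 + (n2-1)*s2^2) / (n1+n2-2))
numerator = (5-1)*0.524^2 + (7-1)*0.473^2 = 1.098304 + 1.342374 = 2.440678
denominator = 5 + 7 - 2 = 10
s_p^2 = 2.440678 / 10 = 0.2440678
s_p = sqrt(0.2440678) = 0.4940

0.4940


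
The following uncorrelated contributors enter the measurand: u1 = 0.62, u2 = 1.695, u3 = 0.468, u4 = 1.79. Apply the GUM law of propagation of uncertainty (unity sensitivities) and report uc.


uc = sqrt(0.62^2 + 1.695^2 + 0.468^2 + 1.79^2)
uc = sqrt(6.680549)
uc = 2.5847

2.5847
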